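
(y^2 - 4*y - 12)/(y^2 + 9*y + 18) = (y^2 - 4*y - 12)/(y^2 + 9*y + 18)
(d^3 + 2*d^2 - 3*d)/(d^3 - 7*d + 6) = d/(d - 2)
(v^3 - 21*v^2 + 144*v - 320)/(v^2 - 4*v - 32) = (v^2 - 13*v + 40)/(v + 4)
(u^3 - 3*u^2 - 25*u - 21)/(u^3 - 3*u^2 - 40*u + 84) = (u^2 + 4*u + 3)/(u^2 + 4*u - 12)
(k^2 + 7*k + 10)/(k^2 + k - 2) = (k + 5)/(k - 1)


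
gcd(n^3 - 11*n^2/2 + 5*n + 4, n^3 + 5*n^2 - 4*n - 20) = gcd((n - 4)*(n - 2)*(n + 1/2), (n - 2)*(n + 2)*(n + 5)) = n - 2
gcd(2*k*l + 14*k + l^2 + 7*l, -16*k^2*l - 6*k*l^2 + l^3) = 2*k + l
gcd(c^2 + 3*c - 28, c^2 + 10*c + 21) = c + 7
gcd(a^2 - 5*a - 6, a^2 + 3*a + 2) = a + 1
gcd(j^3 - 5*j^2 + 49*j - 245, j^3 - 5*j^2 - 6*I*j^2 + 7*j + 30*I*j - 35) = j^2 + j*(-5 - 7*I) + 35*I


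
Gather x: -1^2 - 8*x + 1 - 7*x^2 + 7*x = -7*x^2 - x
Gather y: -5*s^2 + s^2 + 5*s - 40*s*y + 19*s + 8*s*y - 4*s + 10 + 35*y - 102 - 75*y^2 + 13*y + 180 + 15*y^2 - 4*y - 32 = -4*s^2 + 20*s - 60*y^2 + y*(44 - 32*s) + 56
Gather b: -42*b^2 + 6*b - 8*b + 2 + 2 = -42*b^2 - 2*b + 4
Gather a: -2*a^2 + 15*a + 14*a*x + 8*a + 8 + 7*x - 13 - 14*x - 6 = -2*a^2 + a*(14*x + 23) - 7*x - 11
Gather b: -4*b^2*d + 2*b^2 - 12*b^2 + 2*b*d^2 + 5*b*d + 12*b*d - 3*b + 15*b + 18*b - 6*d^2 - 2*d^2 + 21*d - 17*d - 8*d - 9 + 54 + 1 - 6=b^2*(-4*d - 10) + b*(2*d^2 + 17*d + 30) - 8*d^2 - 4*d + 40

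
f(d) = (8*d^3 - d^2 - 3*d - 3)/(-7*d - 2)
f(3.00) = -8.48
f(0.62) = 0.53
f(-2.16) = -6.24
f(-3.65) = -16.75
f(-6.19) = -46.46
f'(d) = (24*d^2 - 2*d - 3)/(-7*d - 2) + 7*(8*d^3 - d^2 - 3*d - 3)/(-7*d - 2)^2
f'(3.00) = -6.42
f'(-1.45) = 3.53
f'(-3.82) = 9.17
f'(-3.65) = 8.78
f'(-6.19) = 14.61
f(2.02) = -3.27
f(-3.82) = -18.27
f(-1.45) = -3.08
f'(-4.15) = 9.93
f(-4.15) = -21.43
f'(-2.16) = 5.31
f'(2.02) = -4.21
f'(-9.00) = 21.04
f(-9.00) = -96.54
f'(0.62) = -1.37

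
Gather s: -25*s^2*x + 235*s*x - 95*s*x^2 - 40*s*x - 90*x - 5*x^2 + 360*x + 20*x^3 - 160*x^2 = -25*s^2*x + s*(-95*x^2 + 195*x) + 20*x^3 - 165*x^2 + 270*x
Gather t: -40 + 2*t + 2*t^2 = 2*t^2 + 2*t - 40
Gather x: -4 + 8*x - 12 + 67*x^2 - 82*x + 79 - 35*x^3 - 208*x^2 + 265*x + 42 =-35*x^3 - 141*x^2 + 191*x + 105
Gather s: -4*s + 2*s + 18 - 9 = 9 - 2*s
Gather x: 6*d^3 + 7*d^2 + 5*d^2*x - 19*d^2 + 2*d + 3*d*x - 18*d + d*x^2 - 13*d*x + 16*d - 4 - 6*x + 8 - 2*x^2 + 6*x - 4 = 6*d^3 - 12*d^2 + x^2*(d - 2) + x*(5*d^2 - 10*d)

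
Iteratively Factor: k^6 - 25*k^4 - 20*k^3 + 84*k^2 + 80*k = (k - 2)*(k^5 + 2*k^4 - 21*k^3 - 62*k^2 - 40*k) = (k - 2)*(k + 2)*(k^4 - 21*k^2 - 20*k) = (k - 2)*(k + 2)*(k + 4)*(k^3 - 4*k^2 - 5*k) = k*(k - 2)*(k + 2)*(k + 4)*(k^2 - 4*k - 5) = k*(k - 2)*(k + 1)*(k + 2)*(k + 4)*(k - 5)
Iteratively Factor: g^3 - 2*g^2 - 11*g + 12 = (g + 3)*(g^2 - 5*g + 4) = (g - 4)*(g + 3)*(g - 1)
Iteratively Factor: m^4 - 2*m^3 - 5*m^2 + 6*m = (m)*(m^3 - 2*m^2 - 5*m + 6) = m*(m - 1)*(m^2 - m - 6) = m*(m - 1)*(m + 2)*(m - 3)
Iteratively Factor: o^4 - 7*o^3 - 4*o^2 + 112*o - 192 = (o - 4)*(o^3 - 3*o^2 - 16*o + 48) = (o - 4)^2*(o^2 + o - 12) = (o - 4)^2*(o - 3)*(o + 4)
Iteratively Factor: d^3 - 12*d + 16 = (d + 4)*(d^2 - 4*d + 4) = (d - 2)*(d + 4)*(d - 2)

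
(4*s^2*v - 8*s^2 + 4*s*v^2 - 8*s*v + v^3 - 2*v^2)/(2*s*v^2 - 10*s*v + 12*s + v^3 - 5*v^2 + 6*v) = (2*s + v)/(v - 3)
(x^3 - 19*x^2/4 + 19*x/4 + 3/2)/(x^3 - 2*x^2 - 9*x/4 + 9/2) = (4*x^2 - 11*x - 3)/(4*x^2 - 9)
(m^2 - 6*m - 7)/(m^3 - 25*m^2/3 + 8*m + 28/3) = 3*(m + 1)/(3*m^2 - 4*m - 4)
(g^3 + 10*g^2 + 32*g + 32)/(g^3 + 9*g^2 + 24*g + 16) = (g + 2)/(g + 1)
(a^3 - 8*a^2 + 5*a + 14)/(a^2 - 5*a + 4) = (a^3 - 8*a^2 + 5*a + 14)/(a^2 - 5*a + 4)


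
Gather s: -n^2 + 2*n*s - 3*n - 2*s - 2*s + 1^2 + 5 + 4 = -n^2 - 3*n + s*(2*n - 4) + 10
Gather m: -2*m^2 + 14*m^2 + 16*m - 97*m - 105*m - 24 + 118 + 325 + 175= 12*m^2 - 186*m + 594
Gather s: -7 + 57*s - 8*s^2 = -8*s^2 + 57*s - 7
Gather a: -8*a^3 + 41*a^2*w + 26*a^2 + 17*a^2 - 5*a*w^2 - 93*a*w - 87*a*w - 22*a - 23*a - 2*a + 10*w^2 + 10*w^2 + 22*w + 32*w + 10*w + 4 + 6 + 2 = -8*a^3 + a^2*(41*w + 43) + a*(-5*w^2 - 180*w - 47) + 20*w^2 + 64*w + 12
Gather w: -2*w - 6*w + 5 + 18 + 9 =32 - 8*w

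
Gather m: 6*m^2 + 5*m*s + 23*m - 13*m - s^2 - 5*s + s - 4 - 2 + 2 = 6*m^2 + m*(5*s + 10) - s^2 - 4*s - 4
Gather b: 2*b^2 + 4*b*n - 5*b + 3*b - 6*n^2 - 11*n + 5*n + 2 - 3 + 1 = 2*b^2 + b*(4*n - 2) - 6*n^2 - 6*n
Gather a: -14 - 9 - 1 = -24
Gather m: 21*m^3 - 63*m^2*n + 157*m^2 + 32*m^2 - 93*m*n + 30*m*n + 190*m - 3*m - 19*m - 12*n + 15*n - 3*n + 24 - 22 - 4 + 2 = 21*m^3 + m^2*(189 - 63*n) + m*(168 - 63*n)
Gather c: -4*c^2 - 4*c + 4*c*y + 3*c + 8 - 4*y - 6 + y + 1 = -4*c^2 + c*(4*y - 1) - 3*y + 3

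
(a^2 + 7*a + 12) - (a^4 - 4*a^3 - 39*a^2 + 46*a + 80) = -a^4 + 4*a^3 + 40*a^2 - 39*a - 68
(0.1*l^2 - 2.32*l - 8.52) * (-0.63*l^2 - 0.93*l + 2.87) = -0.063*l^4 + 1.3686*l^3 + 7.8122*l^2 + 1.2652*l - 24.4524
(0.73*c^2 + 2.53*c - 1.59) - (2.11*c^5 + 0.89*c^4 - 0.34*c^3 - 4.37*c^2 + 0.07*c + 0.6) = -2.11*c^5 - 0.89*c^4 + 0.34*c^3 + 5.1*c^2 + 2.46*c - 2.19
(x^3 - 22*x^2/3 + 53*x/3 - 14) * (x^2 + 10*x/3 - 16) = x^5 - 4*x^4 - 205*x^3/9 + 1460*x^2/9 - 988*x/3 + 224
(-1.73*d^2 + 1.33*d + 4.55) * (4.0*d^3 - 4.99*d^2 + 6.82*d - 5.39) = -6.92*d^5 + 13.9527*d^4 - 0.235300000000002*d^3 - 4.3092*d^2 + 23.8623*d - 24.5245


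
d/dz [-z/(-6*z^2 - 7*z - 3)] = 3*(1 - 2*z^2)/(36*z^4 + 84*z^3 + 85*z^2 + 42*z + 9)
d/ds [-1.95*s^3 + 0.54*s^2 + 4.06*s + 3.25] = -5.85*s^2 + 1.08*s + 4.06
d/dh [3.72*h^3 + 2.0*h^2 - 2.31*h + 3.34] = 11.16*h^2 + 4.0*h - 2.31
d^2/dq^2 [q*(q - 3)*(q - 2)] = 6*q - 10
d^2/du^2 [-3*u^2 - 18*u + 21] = -6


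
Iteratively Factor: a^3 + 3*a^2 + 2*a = (a + 1)*(a^2 + 2*a) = a*(a + 1)*(a + 2)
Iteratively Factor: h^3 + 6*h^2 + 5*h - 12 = (h + 3)*(h^2 + 3*h - 4) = (h + 3)*(h + 4)*(h - 1)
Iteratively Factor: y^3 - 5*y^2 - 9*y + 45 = (y - 5)*(y^2 - 9) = (y - 5)*(y - 3)*(y + 3)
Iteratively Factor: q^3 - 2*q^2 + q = (q - 1)*(q^2 - q) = q*(q - 1)*(q - 1)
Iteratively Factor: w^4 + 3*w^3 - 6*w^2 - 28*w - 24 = (w + 2)*(w^3 + w^2 - 8*w - 12) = (w + 2)^2*(w^2 - w - 6) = (w + 2)^3*(w - 3)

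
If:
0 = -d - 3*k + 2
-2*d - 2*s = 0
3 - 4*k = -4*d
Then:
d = -1/16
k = 11/16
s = 1/16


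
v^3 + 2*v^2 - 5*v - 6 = (v - 2)*(v + 1)*(v + 3)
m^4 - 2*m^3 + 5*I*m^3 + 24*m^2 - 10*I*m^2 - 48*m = m*(m - 2)*(m - 3*I)*(m + 8*I)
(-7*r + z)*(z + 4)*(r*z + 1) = -7*r^2*z^2 - 28*r^2*z + r*z^3 + 4*r*z^2 - 7*r*z - 28*r + z^2 + 4*z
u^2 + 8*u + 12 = (u + 2)*(u + 6)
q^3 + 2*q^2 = q^2*(q + 2)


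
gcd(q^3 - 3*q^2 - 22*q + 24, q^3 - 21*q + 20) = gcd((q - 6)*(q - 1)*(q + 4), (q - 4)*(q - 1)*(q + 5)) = q - 1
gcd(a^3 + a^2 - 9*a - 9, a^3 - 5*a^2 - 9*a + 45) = a^2 - 9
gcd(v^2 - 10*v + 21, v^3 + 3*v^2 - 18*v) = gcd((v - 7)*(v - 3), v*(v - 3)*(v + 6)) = v - 3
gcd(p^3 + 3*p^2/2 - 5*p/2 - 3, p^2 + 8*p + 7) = p + 1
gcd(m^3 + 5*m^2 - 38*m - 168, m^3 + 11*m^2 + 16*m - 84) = m + 7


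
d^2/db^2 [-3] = 0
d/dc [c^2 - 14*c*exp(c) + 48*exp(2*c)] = -14*c*exp(c) + 2*c + 96*exp(2*c) - 14*exp(c)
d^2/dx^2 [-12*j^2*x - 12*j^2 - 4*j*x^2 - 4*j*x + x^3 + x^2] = -8*j + 6*x + 2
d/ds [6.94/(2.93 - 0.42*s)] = 2.9148/(0.42*s - 2.93)^2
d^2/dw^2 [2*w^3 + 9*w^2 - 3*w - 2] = 12*w + 18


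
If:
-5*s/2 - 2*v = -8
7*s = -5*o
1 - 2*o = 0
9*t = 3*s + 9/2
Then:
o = 1/2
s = -5/14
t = 8/21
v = 249/56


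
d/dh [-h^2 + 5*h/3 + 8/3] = 5/3 - 2*h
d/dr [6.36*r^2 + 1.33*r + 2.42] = 12.72*r + 1.33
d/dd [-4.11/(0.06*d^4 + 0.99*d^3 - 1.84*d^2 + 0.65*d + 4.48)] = (0.9864*d^3 + 12.2067*d^2 - 15.1248*d + 2.6715)/(0.06*d^4 + 0.99*d^3 - 1.84*d^2 + 0.65*d + 4.48)^2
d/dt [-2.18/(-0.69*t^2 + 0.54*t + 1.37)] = (1.1772 - 3.0084*t)/(-0.69*t^2 + 0.54*t + 1.37)^2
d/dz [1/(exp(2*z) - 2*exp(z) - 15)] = 2*(1 - exp(z))*exp(z)/(-exp(2*z) + 2*exp(z) + 15)^2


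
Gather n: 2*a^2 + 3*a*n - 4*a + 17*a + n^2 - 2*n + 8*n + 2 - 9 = 2*a^2 + 13*a + n^2 + n*(3*a + 6) - 7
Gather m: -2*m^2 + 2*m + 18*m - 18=-2*m^2 + 20*m - 18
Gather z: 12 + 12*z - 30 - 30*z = -18*z - 18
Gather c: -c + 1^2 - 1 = -c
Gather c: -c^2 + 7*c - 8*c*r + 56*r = -c^2 + c*(7 - 8*r) + 56*r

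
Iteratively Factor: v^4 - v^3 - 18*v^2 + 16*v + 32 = (v - 4)*(v^3 + 3*v^2 - 6*v - 8) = (v - 4)*(v + 4)*(v^2 - v - 2) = (v - 4)*(v + 1)*(v + 4)*(v - 2)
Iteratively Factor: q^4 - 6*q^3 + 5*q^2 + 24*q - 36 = (q - 3)*(q^3 - 3*q^2 - 4*q + 12) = (q - 3)^2*(q^2 - 4) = (q - 3)^2*(q - 2)*(q + 2)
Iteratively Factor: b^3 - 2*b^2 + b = (b)*(b^2 - 2*b + 1) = b*(b - 1)*(b - 1)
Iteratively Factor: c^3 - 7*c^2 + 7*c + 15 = (c - 5)*(c^2 - 2*c - 3) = (c - 5)*(c + 1)*(c - 3)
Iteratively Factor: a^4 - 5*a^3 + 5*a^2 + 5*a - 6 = (a - 2)*(a^3 - 3*a^2 - a + 3) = (a - 2)*(a + 1)*(a^2 - 4*a + 3) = (a - 3)*(a - 2)*(a + 1)*(a - 1)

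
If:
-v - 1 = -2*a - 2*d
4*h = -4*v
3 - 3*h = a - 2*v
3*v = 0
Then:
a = 3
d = -5/2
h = 0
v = 0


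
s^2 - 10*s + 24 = (s - 6)*(s - 4)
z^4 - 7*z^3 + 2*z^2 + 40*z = z*(z - 5)*(z - 4)*(z + 2)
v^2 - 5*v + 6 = (v - 3)*(v - 2)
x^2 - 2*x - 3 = (x - 3)*(x + 1)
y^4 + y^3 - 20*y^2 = y^2*(y - 4)*(y + 5)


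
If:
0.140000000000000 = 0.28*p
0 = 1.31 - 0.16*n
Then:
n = 8.19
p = 0.50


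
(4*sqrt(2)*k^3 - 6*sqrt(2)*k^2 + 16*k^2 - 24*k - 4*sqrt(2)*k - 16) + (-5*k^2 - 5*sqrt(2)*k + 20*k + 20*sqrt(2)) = 4*sqrt(2)*k^3 - 6*sqrt(2)*k^2 + 11*k^2 - 9*sqrt(2)*k - 4*k - 16 + 20*sqrt(2)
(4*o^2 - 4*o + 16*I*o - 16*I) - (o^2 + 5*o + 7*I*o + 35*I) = 3*o^2 - 9*o + 9*I*o - 51*I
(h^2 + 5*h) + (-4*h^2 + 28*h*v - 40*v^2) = -3*h^2 + 28*h*v + 5*h - 40*v^2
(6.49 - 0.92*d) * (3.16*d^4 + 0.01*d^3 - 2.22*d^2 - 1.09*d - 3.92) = -2.9072*d^5 + 20.4992*d^4 + 2.1073*d^3 - 13.405*d^2 - 3.4677*d - 25.4408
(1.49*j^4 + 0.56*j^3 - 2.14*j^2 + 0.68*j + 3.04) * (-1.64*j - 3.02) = -2.4436*j^5 - 5.4182*j^4 + 1.8184*j^3 + 5.3476*j^2 - 7.0392*j - 9.1808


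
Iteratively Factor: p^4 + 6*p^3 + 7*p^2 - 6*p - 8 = (p + 2)*(p^3 + 4*p^2 - p - 4) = (p - 1)*(p + 2)*(p^2 + 5*p + 4) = (p - 1)*(p + 1)*(p + 2)*(p + 4)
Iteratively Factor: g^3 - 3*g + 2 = (g - 1)*(g^2 + g - 2) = (g - 1)*(g + 2)*(g - 1)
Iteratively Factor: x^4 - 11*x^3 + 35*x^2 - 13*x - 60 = (x + 1)*(x^3 - 12*x^2 + 47*x - 60) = (x - 3)*(x + 1)*(x^2 - 9*x + 20) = (x - 5)*(x - 3)*(x + 1)*(x - 4)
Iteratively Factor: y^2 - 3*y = (y - 3)*(y)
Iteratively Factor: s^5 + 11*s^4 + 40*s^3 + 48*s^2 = (s)*(s^4 + 11*s^3 + 40*s^2 + 48*s) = s*(s + 4)*(s^3 + 7*s^2 + 12*s) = s*(s + 3)*(s + 4)*(s^2 + 4*s) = s^2*(s + 3)*(s + 4)*(s + 4)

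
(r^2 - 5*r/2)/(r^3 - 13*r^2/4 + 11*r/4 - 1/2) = 2*r*(2*r - 5)/(4*r^3 - 13*r^2 + 11*r - 2)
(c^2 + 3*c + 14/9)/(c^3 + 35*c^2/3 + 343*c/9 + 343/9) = (3*c + 2)/(3*c^2 + 28*c + 49)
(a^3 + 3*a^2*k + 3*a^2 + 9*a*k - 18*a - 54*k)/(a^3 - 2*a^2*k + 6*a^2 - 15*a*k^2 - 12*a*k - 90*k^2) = (a - 3)/(a - 5*k)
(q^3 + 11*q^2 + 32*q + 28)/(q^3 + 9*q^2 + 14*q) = (q + 2)/q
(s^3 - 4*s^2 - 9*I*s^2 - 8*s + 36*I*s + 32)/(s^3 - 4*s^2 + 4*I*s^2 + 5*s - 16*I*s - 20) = (s - 8*I)/(s + 5*I)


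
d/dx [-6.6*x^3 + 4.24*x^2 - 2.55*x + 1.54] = -19.8*x^2 + 8.48*x - 2.55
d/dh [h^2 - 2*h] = 2*h - 2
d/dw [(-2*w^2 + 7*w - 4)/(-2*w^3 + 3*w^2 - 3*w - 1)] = (-4*w^4 + 28*w^3 - 39*w^2 + 28*w - 19)/(4*w^6 - 12*w^5 + 21*w^4 - 14*w^3 + 3*w^2 + 6*w + 1)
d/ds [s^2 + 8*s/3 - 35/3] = 2*s + 8/3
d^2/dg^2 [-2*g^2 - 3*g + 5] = -4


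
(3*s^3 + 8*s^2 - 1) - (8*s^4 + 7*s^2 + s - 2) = -8*s^4 + 3*s^3 + s^2 - s + 1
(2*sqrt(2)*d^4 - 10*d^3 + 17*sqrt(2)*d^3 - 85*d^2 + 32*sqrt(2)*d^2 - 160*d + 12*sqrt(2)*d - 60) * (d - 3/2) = 2*sqrt(2)*d^5 - 10*d^4 + 14*sqrt(2)*d^4 - 70*d^3 + 13*sqrt(2)*d^3/2 - 36*sqrt(2)*d^2 - 65*d^2/2 - 18*sqrt(2)*d + 180*d + 90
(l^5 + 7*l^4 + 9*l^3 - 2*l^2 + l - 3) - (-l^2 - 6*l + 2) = l^5 + 7*l^4 + 9*l^3 - l^2 + 7*l - 5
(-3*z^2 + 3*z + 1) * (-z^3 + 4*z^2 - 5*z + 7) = 3*z^5 - 15*z^4 + 26*z^3 - 32*z^2 + 16*z + 7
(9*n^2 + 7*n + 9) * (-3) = -27*n^2 - 21*n - 27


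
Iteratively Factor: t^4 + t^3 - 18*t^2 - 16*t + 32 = (t - 4)*(t^3 + 5*t^2 + 2*t - 8) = (t - 4)*(t - 1)*(t^2 + 6*t + 8) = (t - 4)*(t - 1)*(t + 2)*(t + 4)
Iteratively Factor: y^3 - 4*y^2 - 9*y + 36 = (y - 4)*(y^2 - 9) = (y - 4)*(y - 3)*(y + 3)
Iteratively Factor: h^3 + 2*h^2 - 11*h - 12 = (h + 4)*(h^2 - 2*h - 3) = (h + 1)*(h + 4)*(h - 3)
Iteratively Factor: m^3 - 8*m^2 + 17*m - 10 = (m - 5)*(m^2 - 3*m + 2) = (m - 5)*(m - 2)*(m - 1)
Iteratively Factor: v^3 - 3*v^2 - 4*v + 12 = (v + 2)*(v^2 - 5*v + 6) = (v - 2)*(v + 2)*(v - 3)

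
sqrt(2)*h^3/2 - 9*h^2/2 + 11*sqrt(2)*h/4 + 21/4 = (h - 7*sqrt(2)/2)*(h - 3*sqrt(2)/2)*(sqrt(2)*h/2 + 1/2)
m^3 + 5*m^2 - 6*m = m*(m - 1)*(m + 6)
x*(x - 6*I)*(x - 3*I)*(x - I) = x^4 - 10*I*x^3 - 27*x^2 + 18*I*x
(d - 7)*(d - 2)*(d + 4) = d^3 - 5*d^2 - 22*d + 56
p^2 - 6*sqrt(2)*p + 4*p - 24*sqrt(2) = (p + 4)*(p - 6*sqrt(2))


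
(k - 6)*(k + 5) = k^2 - k - 30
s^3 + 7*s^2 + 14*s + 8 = (s + 1)*(s + 2)*(s + 4)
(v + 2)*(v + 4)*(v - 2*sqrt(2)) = v^3 - 2*sqrt(2)*v^2 + 6*v^2 - 12*sqrt(2)*v + 8*v - 16*sqrt(2)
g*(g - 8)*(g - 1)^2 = g^4 - 10*g^3 + 17*g^2 - 8*g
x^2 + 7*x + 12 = (x + 3)*(x + 4)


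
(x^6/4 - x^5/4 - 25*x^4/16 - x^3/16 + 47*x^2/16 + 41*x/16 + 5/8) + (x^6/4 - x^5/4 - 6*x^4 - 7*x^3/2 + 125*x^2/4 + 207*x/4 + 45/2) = x^6/2 - x^5/2 - 121*x^4/16 - 57*x^3/16 + 547*x^2/16 + 869*x/16 + 185/8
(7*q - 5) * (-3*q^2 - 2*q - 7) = -21*q^3 + q^2 - 39*q + 35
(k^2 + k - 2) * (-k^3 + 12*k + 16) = -k^5 - k^4 + 14*k^3 + 28*k^2 - 8*k - 32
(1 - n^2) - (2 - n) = -n^2 + n - 1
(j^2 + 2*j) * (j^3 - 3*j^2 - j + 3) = j^5 - j^4 - 7*j^3 + j^2 + 6*j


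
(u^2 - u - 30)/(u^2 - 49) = (u^2 - u - 30)/(u^2 - 49)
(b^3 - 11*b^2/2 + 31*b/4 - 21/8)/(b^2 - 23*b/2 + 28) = (b^2 - 2*b + 3/4)/(b - 8)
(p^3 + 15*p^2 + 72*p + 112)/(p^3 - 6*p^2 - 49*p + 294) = (p^2 + 8*p + 16)/(p^2 - 13*p + 42)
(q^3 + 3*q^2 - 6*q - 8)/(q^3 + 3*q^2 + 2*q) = (q^2 + 2*q - 8)/(q*(q + 2))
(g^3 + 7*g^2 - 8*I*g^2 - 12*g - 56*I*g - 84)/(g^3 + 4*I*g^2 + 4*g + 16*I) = (g^2 + g*(7 - 6*I) - 42*I)/(g^2 + 6*I*g - 8)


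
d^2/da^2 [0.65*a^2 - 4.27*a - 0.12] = 1.30000000000000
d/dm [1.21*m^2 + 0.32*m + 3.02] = 2.42*m + 0.32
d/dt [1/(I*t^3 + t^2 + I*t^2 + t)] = (-3*I*t^2 - 2*t - 2*I*t - 1)/(t^2*(I*t^2 + t + I*t + 1)^2)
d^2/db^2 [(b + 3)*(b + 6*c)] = 2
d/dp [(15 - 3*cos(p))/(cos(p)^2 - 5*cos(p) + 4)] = 3*(sin(p)^2 + 10*cos(p) - 22)*sin(p)/(cos(p)^2 - 5*cos(p) + 4)^2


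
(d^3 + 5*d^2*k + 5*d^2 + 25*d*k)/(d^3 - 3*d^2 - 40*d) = (d + 5*k)/(d - 8)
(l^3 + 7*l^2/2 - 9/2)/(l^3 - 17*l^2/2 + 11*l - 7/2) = (2*l^2 + 9*l + 9)/(2*l^2 - 15*l + 7)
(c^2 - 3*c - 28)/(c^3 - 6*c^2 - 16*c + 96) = (c - 7)/(c^2 - 10*c + 24)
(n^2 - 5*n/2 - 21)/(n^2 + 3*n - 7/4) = 2*(n - 6)/(2*n - 1)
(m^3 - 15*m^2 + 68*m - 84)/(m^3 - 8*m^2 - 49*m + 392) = (m^2 - 8*m + 12)/(m^2 - m - 56)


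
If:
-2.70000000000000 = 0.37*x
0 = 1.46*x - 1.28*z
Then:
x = -7.30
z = -8.32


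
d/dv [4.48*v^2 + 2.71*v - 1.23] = 8.96*v + 2.71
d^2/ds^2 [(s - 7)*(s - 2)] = 2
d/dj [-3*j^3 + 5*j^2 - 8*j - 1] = -9*j^2 + 10*j - 8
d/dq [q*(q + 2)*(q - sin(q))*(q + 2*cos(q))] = -q*(q + 2)*(q - sin(q))*(2*sin(q) - 1) - q*(q + 2)*(q + 2*cos(q))*(cos(q) - 1) + q*(q - sin(q))*(q + 2*cos(q)) + (q + 2)*(q - sin(q))*(q + 2*cos(q))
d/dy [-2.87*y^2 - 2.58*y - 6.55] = -5.74*y - 2.58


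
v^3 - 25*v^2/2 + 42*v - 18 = (v - 6)^2*(v - 1/2)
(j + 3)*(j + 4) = j^2 + 7*j + 12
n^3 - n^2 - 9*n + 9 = (n - 3)*(n - 1)*(n + 3)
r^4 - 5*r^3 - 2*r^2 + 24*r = r*(r - 4)*(r - 3)*(r + 2)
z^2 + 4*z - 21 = (z - 3)*(z + 7)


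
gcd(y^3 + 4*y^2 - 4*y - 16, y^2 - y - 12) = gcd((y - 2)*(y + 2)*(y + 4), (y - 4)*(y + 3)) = 1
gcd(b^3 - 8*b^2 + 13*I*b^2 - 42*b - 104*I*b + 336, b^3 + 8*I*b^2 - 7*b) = b + 7*I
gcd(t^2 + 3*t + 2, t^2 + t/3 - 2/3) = t + 1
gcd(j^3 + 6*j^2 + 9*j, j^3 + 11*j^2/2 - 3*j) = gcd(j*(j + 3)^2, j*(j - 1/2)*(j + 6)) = j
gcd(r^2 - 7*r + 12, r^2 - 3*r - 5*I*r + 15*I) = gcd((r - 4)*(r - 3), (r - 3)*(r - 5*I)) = r - 3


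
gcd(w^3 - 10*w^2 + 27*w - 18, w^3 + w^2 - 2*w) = w - 1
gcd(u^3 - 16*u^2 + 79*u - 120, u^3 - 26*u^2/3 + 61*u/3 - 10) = u^2 - 8*u + 15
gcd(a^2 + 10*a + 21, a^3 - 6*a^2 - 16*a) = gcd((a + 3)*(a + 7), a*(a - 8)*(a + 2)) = 1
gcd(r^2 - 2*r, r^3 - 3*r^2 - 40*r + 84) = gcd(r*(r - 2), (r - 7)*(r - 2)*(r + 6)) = r - 2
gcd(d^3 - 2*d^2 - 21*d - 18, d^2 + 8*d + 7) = d + 1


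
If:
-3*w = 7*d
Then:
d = -3*w/7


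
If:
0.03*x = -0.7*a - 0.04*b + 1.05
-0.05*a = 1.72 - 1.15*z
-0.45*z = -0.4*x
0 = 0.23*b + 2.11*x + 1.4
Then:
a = 2.72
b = -22.74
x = 1.82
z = 1.61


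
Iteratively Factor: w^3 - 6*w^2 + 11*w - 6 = (w - 2)*(w^2 - 4*w + 3) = (w - 2)*(w - 1)*(w - 3)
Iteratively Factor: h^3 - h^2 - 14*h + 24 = (h + 4)*(h^2 - 5*h + 6) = (h - 3)*(h + 4)*(h - 2)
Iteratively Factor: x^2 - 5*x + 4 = (x - 4)*(x - 1)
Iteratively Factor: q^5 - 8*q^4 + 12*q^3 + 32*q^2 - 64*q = (q)*(q^4 - 8*q^3 + 12*q^2 + 32*q - 64) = q*(q + 2)*(q^3 - 10*q^2 + 32*q - 32) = q*(q - 2)*(q + 2)*(q^2 - 8*q + 16) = q*(q - 4)*(q - 2)*(q + 2)*(q - 4)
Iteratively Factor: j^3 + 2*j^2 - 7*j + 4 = (j - 1)*(j^2 + 3*j - 4) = (j - 1)*(j + 4)*(j - 1)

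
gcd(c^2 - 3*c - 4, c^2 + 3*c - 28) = c - 4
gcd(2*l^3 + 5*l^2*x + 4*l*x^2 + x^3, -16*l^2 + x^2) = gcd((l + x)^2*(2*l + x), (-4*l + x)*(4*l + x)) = 1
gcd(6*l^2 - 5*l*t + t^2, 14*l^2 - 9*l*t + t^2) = -2*l + t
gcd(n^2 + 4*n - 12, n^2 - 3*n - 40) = 1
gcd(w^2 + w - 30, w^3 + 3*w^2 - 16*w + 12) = w + 6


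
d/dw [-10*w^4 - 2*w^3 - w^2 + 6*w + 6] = -40*w^3 - 6*w^2 - 2*w + 6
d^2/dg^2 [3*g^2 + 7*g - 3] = 6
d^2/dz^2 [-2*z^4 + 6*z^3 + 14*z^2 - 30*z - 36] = -24*z^2 + 36*z + 28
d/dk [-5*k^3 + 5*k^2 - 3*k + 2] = -15*k^2 + 10*k - 3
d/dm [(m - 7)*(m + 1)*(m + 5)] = 3*m^2 - 2*m - 37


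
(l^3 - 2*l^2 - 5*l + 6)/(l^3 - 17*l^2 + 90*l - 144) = (l^2 + l - 2)/(l^2 - 14*l + 48)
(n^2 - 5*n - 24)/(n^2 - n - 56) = (n + 3)/(n + 7)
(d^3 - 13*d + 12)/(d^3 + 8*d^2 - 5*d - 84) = (d - 1)/(d + 7)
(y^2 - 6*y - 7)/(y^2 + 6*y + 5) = (y - 7)/(y + 5)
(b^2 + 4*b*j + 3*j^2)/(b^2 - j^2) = (b + 3*j)/(b - j)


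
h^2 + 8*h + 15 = (h + 3)*(h + 5)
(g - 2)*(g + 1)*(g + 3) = g^3 + 2*g^2 - 5*g - 6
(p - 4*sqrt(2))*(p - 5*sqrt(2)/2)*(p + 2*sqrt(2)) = p^3 - 9*sqrt(2)*p^2/2 - 6*p + 40*sqrt(2)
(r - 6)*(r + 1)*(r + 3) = r^3 - 2*r^2 - 21*r - 18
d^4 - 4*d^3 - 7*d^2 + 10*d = d*(d - 5)*(d - 1)*(d + 2)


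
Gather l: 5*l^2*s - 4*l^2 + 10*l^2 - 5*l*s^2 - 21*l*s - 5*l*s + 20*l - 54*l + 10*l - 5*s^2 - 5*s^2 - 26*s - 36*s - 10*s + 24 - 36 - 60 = l^2*(5*s + 6) + l*(-5*s^2 - 26*s - 24) - 10*s^2 - 72*s - 72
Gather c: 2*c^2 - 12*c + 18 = 2*c^2 - 12*c + 18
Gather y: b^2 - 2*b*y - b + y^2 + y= b^2 - b + y^2 + y*(1 - 2*b)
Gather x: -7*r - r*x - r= -r*x - 8*r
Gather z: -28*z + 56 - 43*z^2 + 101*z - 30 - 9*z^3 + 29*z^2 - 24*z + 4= -9*z^3 - 14*z^2 + 49*z + 30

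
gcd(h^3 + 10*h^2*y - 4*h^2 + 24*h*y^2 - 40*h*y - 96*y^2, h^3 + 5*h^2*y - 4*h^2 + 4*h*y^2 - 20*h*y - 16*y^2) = h^2 + 4*h*y - 4*h - 16*y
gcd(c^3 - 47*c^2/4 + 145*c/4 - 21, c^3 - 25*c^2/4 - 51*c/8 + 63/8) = c^2 - 31*c/4 + 21/4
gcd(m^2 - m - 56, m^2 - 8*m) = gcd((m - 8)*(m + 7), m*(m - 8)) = m - 8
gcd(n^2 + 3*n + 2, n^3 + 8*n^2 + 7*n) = n + 1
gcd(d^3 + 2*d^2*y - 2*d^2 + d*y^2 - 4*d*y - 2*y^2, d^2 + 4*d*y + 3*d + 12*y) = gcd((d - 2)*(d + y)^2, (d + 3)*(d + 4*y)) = 1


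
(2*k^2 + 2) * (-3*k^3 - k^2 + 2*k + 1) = -6*k^5 - 2*k^4 - 2*k^3 + 4*k + 2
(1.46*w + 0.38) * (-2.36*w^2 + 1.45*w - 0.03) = -3.4456*w^3 + 1.2202*w^2 + 0.5072*w - 0.0114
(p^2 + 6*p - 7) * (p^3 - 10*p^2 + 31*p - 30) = p^5 - 4*p^4 - 36*p^3 + 226*p^2 - 397*p + 210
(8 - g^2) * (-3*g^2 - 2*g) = 3*g^4 + 2*g^3 - 24*g^2 - 16*g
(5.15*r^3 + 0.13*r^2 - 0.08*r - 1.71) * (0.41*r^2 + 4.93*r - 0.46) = 2.1115*r^5 + 25.4428*r^4 - 1.7609*r^3 - 1.1553*r^2 - 8.3935*r + 0.7866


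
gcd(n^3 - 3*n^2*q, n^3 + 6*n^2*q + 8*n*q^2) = n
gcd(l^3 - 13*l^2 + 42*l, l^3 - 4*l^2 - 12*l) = l^2 - 6*l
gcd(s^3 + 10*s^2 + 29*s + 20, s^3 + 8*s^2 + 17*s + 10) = s^2 + 6*s + 5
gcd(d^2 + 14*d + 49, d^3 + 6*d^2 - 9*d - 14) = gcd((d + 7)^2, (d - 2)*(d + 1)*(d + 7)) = d + 7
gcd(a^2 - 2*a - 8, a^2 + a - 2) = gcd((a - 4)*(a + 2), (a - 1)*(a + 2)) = a + 2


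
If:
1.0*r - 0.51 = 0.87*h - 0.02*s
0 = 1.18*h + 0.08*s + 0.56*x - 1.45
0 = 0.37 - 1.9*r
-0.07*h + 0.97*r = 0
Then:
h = 2.70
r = 0.19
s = 133.15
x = -22.12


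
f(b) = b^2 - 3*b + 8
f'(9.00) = 15.00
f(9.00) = 62.00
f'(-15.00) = -33.00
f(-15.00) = 278.00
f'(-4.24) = -11.48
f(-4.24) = 38.70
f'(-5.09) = -13.18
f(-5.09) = 49.18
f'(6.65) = 10.30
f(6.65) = 32.27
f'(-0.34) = -3.68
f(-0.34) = 9.14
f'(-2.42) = -7.84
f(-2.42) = 21.12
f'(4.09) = 5.18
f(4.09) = 12.46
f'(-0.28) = -3.56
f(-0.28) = 8.92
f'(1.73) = 0.46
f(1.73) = 5.80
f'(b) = 2*b - 3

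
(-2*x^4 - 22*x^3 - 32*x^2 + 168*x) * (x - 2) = -2*x^5 - 18*x^4 + 12*x^3 + 232*x^2 - 336*x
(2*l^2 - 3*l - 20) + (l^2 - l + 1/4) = 3*l^2 - 4*l - 79/4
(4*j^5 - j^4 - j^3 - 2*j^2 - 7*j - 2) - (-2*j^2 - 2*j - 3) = 4*j^5 - j^4 - j^3 - 5*j + 1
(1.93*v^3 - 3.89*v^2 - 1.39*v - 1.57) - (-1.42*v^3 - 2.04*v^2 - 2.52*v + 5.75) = 3.35*v^3 - 1.85*v^2 + 1.13*v - 7.32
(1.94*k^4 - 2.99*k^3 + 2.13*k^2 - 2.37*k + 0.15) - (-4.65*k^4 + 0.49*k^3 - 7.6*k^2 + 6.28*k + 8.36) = 6.59*k^4 - 3.48*k^3 + 9.73*k^2 - 8.65*k - 8.21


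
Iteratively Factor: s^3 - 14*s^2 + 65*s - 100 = (s - 5)*(s^2 - 9*s + 20) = (s - 5)*(s - 4)*(s - 5)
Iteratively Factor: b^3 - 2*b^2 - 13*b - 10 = (b + 2)*(b^2 - 4*b - 5) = (b - 5)*(b + 2)*(b + 1)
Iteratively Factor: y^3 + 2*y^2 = (y + 2)*(y^2) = y*(y + 2)*(y)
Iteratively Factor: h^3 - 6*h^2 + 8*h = (h)*(h^2 - 6*h + 8) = h*(h - 2)*(h - 4)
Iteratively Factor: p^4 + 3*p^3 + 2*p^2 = (p + 2)*(p^3 + p^2) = p*(p + 2)*(p^2 + p) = p*(p + 1)*(p + 2)*(p)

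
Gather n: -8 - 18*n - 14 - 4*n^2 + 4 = -4*n^2 - 18*n - 18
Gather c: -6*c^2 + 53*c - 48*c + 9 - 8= -6*c^2 + 5*c + 1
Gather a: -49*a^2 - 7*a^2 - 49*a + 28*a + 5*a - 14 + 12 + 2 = -56*a^2 - 16*a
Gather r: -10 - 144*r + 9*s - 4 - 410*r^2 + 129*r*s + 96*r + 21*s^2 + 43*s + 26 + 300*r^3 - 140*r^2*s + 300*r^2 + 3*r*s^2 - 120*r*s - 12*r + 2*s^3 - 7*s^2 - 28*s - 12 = 300*r^3 + r^2*(-140*s - 110) + r*(3*s^2 + 9*s - 60) + 2*s^3 + 14*s^2 + 24*s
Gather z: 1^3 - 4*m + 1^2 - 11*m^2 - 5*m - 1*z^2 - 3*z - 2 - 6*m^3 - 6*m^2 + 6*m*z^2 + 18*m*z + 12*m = -6*m^3 - 17*m^2 + 3*m + z^2*(6*m - 1) + z*(18*m - 3)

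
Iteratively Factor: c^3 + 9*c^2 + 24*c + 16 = (c + 1)*(c^2 + 8*c + 16) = (c + 1)*(c + 4)*(c + 4)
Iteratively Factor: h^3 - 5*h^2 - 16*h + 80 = (h - 4)*(h^2 - h - 20) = (h - 5)*(h - 4)*(h + 4)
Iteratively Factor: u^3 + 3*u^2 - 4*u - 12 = (u + 2)*(u^2 + u - 6) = (u + 2)*(u + 3)*(u - 2)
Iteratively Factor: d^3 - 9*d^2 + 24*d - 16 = (d - 4)*(d^2 - 5*d + 4) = (d - 4)*(d - 1)*(d - 4)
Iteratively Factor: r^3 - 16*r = (r - 4)*(r^2 + 4*r) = (r - 4)*(r + 4)*(r)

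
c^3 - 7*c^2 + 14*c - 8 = (c - 4)*(c - 2)*(c - 1)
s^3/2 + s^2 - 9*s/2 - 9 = (s/2 + 1)*(s - 3)*(s + 3)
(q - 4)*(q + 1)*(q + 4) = q^3 + q^2 - 16*q - 16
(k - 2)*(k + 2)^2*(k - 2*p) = k^4 - 2*k^3*p + 2*k^3 - 4*k^2*p - 4*k^2 + 8*k*p - 8*k + 16*p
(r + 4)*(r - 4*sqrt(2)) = r^2 - 4*sqrt(2)*r + 4*r - 16*sqrt(2)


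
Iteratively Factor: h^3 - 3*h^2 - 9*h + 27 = (h - 3)*(h^2 - 9) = (h - 3)*(h + 3)*(h - 3)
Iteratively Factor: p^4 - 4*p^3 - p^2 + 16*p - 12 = (p - 1)*(p^3 - 3*p^2 - 4*p + 12) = (p - 2)*(p - 1)*(p^2 - p - 6) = (p - 2)*(p - 1)*(p + 2)*(p - 3)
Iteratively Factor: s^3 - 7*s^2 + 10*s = (s)*(s^2 - 7*s + 10) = s*(s - 5)*(s - 2)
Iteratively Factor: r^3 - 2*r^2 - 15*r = (r + 3)*(r^2 - 5*r) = (r - 5)*(r + 3)*(r)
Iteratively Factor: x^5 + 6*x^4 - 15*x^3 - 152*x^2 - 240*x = (x - 5)*(x^4 + 11*x^3 + 40*x^2 + 48*x) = (x - 5)*(x + 3)*(x^3 + 8*x^2 + 16*x) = x*(x - 5)*(x + 3)*(x^2 + 8*x + 16) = x*(x - 5)*(x + 3)*(x + 4)*(x + 4)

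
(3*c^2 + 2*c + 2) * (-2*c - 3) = -6*c^3 - 13*c^2 - 10*c - 6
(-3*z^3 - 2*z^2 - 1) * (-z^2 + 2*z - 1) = 3*z^5 - 4*z^4 - z^3 + 3*z^2 - 2*z + 1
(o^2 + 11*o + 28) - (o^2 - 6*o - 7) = 17*o + 35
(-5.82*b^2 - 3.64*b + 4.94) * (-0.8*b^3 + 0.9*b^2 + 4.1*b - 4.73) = 4.656*b^5 - 2.326*b^4 - 31.09*b^3 + 17.0506*b^2 + 37.4712*b - 23.3662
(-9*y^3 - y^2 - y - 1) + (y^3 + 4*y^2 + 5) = -8*y^3 + 3*y^2 - y + 4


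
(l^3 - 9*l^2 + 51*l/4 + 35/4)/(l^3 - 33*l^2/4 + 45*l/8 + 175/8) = 2*(2*l + 1)/(4*l + 5)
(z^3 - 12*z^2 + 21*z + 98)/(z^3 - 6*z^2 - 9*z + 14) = (z - 7)/(z - 1)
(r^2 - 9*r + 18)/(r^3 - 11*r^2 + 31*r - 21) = (r - 6)/(r^2 - 8*r + 7)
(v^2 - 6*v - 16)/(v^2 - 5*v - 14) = (v - 8)/(v - 7)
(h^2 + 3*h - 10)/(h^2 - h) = (h^2 + 3*h - 10)/(h*(h - 1))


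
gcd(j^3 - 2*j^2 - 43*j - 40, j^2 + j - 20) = j + 5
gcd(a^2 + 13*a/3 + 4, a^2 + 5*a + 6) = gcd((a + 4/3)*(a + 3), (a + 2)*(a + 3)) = a + 3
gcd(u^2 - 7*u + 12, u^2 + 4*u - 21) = u - 3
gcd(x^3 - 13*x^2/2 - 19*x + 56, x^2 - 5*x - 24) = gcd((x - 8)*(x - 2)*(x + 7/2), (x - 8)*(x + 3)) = x - 8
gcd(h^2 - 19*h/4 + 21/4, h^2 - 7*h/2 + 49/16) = h - 7/4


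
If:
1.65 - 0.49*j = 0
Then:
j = 3.37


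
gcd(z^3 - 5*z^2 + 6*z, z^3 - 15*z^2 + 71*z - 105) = z - 3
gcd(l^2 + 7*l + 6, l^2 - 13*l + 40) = 1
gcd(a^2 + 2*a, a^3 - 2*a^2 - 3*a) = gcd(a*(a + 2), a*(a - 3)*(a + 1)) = a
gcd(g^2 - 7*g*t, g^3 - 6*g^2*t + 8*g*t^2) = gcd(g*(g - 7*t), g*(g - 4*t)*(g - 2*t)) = g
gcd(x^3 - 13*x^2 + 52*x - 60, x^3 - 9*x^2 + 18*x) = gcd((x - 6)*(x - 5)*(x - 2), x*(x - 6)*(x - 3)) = x - 6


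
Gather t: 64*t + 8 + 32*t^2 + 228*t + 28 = 32*t^2 + 292*t + 36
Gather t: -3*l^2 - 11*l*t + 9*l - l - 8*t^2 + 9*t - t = -3*l^2 + 8*l - 8*t^2 + t*(8 - 11*l)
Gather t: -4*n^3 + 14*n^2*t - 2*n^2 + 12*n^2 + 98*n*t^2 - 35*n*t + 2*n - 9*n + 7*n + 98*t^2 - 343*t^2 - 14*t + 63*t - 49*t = -4*n^3 + 10*n^2 + t^2*(98*n - 245) + t*(14*n^2 - 35*n)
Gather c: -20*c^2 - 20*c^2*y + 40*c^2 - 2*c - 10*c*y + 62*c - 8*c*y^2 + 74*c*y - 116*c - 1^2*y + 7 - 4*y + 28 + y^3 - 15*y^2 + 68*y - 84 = c^2*(20 - 20*y) + c*(-8*y^2 + 64*y - 56) + y^3 - 15*y^2 + 63*y - 49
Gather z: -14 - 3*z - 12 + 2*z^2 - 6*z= 2*z^2 - 9*z - 26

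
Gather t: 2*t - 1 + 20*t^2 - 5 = 20*t^2 + 2*t - 6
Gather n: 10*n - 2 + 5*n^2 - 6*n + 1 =5*n^2 + 4*n - 1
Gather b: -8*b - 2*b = -10*b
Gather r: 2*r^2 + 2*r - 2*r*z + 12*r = 2*r^2 + r*(14 - 2*z)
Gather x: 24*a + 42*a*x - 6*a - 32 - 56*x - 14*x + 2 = 18*a + x*(42*a - 70) - 30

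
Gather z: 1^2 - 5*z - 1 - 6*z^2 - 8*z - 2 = -6*z^2 - 13*z - 2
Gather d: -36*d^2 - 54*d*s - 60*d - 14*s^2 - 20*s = -36*d^2 + d*(-54*s - 60) - 14*s^2 - 20*s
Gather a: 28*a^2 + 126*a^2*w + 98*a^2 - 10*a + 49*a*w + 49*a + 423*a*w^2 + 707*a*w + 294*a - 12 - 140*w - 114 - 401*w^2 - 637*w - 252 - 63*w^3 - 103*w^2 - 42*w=a^2*(126*w + 126) + a*(423*w^2 + 756*w + 333) - 63*w^3 - 504*w^2 - 819*w - 378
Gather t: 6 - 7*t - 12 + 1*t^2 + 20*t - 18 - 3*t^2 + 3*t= -2*t^2 + 16*t - 24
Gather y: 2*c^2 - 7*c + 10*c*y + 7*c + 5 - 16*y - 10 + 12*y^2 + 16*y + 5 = 2*c^2 + 10*c*y + 12*y^2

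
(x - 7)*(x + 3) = x^2 - 4*x - 21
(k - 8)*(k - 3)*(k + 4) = k^3 - 7*k^2 - 20*k + 96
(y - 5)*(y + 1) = y^2 - 4*y - 5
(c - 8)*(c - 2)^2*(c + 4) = c^4 - 8*c^3 - 12*c^2 + 112*c - 128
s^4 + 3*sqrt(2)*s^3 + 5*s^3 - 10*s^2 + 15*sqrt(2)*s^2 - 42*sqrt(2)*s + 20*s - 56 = (s - 2)*(s + 7)*(s + sqrt(2))*(s + 2*sqrt(2))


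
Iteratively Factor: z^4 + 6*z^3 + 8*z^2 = (z)*(z^3 + 6*z^2 + 8*z) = z*(z + 4)*(z^2 + 2*z) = z*(z + 2)*(z + 4)*(z)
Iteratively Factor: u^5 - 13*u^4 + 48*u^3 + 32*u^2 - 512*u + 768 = (u - 4)*(u^4 - 9*u^3 + 12*u^2 + 80*u - 192) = (u - 4)^2*(u^3 - 5*u^2 - 8*u + 48) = (u - 4)^3*(u^2 - u - 12) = (u - 4)^4*(u + 3)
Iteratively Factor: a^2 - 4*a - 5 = (a + 1)*(a - 5)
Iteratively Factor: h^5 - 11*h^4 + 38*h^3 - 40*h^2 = (h - 4)*(h^4 - 7*h^3 + 10*h^2) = (h - 4)*(h - 2)*(h^3 - 5*h^2) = (h - 5)*(h - 4)*(h - 2)*(h^2) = h*(h - 5)*(h - 4)*(h - 2)*(h)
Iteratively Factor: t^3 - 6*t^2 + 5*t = (t)*(t^2 - 6*t + 5) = t*(t - 1)*(t - 5)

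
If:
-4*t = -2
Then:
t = 1/2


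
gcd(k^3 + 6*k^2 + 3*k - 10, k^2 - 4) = k + 2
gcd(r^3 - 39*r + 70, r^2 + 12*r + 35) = r + 7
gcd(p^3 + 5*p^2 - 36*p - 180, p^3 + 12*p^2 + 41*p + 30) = p^2 + 11*p + 30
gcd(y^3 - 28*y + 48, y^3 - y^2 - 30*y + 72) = y^2 + 2*y - 24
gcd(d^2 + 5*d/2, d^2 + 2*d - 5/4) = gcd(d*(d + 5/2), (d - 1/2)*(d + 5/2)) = d + 5/2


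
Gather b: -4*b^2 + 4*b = -4*b^2 + 4*b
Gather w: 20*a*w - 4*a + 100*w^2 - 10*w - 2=-4*a + 100*w^2 + w*(20*a - 10) - 2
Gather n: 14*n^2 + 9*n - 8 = 14*n^2 + 9*n - 8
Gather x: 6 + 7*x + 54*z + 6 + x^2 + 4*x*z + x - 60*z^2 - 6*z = x^2 + x*(4*z + 8) - 60*z^2 + 48*z + 12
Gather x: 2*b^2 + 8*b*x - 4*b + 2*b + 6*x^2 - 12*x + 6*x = 2*b^2 - 2*b + 6*x^2 + x*(8*b - 6)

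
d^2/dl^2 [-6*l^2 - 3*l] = -12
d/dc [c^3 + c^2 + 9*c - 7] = 3*c^2 + 2*c + 9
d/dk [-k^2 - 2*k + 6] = -2*k - 2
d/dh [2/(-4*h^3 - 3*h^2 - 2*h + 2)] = 4*(6*h^2 + 3*h + 1)/(4*h^3 + 3*h^2 + 2*h - 2)^2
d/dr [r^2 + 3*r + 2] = 2*r + 3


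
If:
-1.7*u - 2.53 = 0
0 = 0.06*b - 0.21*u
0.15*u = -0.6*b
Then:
No Solution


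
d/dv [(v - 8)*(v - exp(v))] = v + (1 - exp(v))*(v - 8) - exp(v)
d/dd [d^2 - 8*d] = 2*d - 8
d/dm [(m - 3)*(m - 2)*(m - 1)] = 3*m^2 - 12*m + 11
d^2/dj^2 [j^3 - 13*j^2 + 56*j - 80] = 6*j - 26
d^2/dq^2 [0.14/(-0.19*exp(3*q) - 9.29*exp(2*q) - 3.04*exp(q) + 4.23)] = ((0.2394*exp(2*q) + 5.2024*exp(q) + 0.4256)*(0.19*exp(3*q) + 9.29*exp(2*q) + 3.04*exp(q) - 4.23) - 0.14*(0.57*exp(2*q) + 18.58*exp(q) + 3.04)*(1.14*exp(2*q) + 37.16*exp(q) + 6.08)*exp(q))*exp(q)/(0.19*exp(3*q) + 9.29*exp(2*q) + 3.04*exp(q) - 4.23)^3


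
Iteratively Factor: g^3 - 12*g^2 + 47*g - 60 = (g - 5)*(g^2 - 7*g + 12) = (g - 5)*(g - 3)*(g - 4)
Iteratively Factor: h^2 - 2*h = (h)*(h - 2)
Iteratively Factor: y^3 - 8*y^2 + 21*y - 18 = (y - 2)*(y^2 - 6*y + 9) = (y - 3)*(y - 2)*(y - 3)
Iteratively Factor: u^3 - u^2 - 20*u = (u)*(u^2 - u - 20) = u*(u - 5)*(u + 4)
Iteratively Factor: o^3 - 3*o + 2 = (o - 1)*(o^2 + o - 2) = (o - 1)^2*(o + 2)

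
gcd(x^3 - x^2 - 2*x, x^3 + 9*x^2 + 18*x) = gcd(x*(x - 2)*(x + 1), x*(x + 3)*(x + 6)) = x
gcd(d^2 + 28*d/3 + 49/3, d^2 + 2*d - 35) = d + 7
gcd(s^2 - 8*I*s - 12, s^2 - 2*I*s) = s - 2*I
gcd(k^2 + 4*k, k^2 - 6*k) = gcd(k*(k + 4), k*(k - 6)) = k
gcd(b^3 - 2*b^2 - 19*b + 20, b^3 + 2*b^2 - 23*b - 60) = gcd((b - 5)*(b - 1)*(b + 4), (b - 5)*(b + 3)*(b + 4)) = b^2 - b - 20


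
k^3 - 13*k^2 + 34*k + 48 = (k - 8)*(k - 6)*(k + 1)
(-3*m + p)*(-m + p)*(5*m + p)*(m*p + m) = 15*m^4*p + 15*m^4 - 17*m^3*p^2 - 17*m^3*p + m^2*p^3 + m^2*p^2 + m*p^4 + m*p^3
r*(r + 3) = r^2 + 3*r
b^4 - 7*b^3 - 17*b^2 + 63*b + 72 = (b - 8)*(b - 3)*(b + 1)*(b + 3)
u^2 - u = u*(u - 1)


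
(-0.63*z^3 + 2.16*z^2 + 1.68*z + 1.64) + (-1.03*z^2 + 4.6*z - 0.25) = -0.63*z^3 + 1.13*z^2 + 6.28*z + 1.39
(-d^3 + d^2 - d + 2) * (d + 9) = -d^4 - 8*d^3 + 8*d^2 - 7*d + 18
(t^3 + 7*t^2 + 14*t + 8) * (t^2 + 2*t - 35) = t^5 + 9*t^4 - 7*t^3 - 209*t^2 - 474*t - 280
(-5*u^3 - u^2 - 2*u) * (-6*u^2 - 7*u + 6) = 30*u^5 + 41*u^4 - 11*u^3 + 8*u^2 - 12*u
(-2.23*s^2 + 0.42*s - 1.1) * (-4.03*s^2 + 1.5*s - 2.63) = 8.9869*s^4 - 5.0376*s^3 + 10.9279*s^2 - 2.7546*s + 2.893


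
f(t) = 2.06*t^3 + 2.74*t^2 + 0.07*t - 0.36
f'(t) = 6.18*t^2 + 5.48*t + 0.07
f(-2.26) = -10.30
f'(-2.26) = 19.25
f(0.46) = 0.45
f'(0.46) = 3.90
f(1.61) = 15.45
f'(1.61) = 24.91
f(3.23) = 97.87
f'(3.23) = 82.25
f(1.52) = 13.31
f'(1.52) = 22.68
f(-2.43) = -13.91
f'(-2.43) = 23.25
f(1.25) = 8.03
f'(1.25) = 16.58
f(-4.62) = -145.34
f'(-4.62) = 106.66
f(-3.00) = -31.53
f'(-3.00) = 39.25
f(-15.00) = -6337.41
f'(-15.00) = 1308.37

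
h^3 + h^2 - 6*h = h*(h - 2)*(h + 3)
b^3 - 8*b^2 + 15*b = b*(b - 5)*(b - 3)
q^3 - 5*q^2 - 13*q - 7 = (q - 7)*(q + 1)^2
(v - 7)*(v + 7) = v^2 - 49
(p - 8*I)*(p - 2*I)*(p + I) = p^3 - 9*I*p^2 - 6*p - 16*I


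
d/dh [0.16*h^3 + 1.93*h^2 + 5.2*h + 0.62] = 0.48*h^2 + 3.86*h + 5.2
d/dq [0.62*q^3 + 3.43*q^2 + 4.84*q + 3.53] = 1.86*q^2 + 6.86*q + 4.84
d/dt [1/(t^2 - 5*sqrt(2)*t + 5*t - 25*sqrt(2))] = (-2*t - 5 + 5*sqrt(2))/(t^2 - 5*sqrt(2)*t + 5*t - 25*sqrt(2))^2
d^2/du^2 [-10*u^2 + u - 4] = -20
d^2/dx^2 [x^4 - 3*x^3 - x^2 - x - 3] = 12*x^2 - 18*x - 2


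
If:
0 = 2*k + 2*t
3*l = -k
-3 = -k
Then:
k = 3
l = -1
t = -3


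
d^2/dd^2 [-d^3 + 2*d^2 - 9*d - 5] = 4 - 6*d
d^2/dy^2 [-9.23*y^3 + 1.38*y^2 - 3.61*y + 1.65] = 2.76 - 55.38*y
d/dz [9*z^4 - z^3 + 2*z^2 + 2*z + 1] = 36*z^3 - 3*z^2 + 4*z + 2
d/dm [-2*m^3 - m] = -6*m^2 - 1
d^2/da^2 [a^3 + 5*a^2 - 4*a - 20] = 6*a + 10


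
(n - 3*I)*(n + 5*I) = n^2 + 2*I*n + 15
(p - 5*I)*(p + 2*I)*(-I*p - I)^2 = -p^4 - 2*p^3 + 3*I*p^3 - 11*p^2 + 6*I*p^2 - 20*p + 3*I*p - 10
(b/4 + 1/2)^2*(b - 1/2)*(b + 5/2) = b^4/16 + 3*b^3/8 + 43*b^2/64 + 3*b/16 - 5/16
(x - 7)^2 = x^2 - 14*x + 49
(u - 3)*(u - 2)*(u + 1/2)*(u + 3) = u^4 - 3*u^3/2 - 10*u^2 + 27*u/2 + 9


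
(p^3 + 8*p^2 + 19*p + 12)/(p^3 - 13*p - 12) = (p + 4)/(p - 4)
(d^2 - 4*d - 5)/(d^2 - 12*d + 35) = (d + 1)/(d - 7)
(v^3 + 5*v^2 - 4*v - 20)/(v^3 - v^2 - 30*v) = (v^2 - 4)/(v*(v - 6))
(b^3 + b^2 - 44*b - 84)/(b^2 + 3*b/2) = 2*(b^3 + b^2 - 44*b - 84)/(b*(2*b + 3))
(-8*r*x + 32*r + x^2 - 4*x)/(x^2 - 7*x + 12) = (-8*r + x)/(x - 3)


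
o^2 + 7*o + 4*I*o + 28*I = (o + 7)*(o + 4*I)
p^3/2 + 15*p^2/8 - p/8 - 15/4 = (p/2 + 1)*(p - 5/4)*(p + 3)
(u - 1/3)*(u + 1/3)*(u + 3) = u^3 + 3*u^2 - u/9 - 1/3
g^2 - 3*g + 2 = (g - 2)*(g - 1)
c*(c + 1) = c^2 + c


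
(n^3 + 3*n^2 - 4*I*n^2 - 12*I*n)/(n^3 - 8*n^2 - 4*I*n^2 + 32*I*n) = (n + 3)/(n - 8)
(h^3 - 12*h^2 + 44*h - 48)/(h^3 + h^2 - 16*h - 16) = (h^2 - 8*h + 12)/(h^2 + 5*h + 4)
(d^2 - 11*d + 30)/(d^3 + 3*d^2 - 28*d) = (d^2 - 11*d + 30)/(d*(d^2 + 3*d - 28))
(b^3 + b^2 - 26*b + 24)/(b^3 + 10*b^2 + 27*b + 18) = (b^2 - 5*b + 4)/(b^2 + 4*b + 3)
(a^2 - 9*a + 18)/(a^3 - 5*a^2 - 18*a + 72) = 1/(a + 4)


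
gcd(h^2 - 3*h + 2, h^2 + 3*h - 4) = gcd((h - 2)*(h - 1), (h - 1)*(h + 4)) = h - 1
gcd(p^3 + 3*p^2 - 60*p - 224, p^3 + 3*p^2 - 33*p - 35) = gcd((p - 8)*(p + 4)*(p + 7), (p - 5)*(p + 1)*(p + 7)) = p + 7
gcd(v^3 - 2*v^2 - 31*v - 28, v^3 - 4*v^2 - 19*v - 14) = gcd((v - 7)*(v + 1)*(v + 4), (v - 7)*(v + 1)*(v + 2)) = v^2 - 6*v - 7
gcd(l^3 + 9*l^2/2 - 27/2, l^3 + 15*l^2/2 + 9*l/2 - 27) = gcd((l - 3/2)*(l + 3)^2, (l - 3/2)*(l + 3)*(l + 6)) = l^2 + 3*l/2 - 9/2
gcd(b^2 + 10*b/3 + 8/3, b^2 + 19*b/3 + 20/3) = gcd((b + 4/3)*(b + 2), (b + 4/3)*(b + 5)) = b + 4/3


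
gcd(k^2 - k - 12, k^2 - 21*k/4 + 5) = k - 4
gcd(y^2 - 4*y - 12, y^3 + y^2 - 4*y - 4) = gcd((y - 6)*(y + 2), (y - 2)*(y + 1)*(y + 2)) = y + 2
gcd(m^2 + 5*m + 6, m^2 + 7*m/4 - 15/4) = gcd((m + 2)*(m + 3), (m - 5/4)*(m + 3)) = m + 3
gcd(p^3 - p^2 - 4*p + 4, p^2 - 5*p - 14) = p + 2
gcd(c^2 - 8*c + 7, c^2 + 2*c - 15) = 1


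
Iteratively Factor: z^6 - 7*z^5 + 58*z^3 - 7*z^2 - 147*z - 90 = (z - 3)*(z^5 - 4*z^4 - 12*z^3 + 22*z^2 + 59*z + 30) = (z - 3)*(z + 2)*(z^4 - 6*z^3 + 22*z + 15) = (z - 3)^2*(z + 2)*(z^3 - 3*z^2 - 9*z - 5) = (z - 3)^2*(z + 1)*(z + 2)*(z^2 - 4*z - 5) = (z - 3)^2*(z + 1)^2*(z + 2)*(z - 5)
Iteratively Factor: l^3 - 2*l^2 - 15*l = (l + 3)*(l^2 - 5*l) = (l - 5)*(l + 3)*(l)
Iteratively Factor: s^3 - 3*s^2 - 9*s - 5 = (s + 1)*(s^2 - 4*s - 5) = (s - 5)*(s + 1)*(s + 1)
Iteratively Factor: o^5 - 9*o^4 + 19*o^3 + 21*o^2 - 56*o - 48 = (o + 1)*(o^4 - 10*o^3 + 29*o^2 - 8*o - 48) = (o + 1)^2*(o^3 - 11*o^2 + 40*o - 48) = (o - 3)*(o + 1)^2*(o^2 - 8*o + 16) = (o - 4)*(o - 3)*(o + 1)^2*(o - 4)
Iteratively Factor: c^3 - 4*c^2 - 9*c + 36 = (c - 3)*(c^2 - c - 12) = (c - 3)*(c + 3)*(c - 4)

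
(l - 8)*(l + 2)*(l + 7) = l^3 + l^2 - 58*l - 112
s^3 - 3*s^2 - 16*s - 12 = (s - 6)*(s + 1)*(s + 2)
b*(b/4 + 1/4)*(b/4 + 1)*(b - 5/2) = b^4/16 + 5*b^3/32 - 17*b^2/32 - 5*b/8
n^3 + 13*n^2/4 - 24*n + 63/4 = (n - 3)*(n - 3/4)*(n + 7)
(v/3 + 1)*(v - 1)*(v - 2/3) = v^3/3 + 4*v^2/9 - 13*v/9 + 2/3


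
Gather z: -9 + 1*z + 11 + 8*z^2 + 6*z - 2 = 8*z^2 + 7*z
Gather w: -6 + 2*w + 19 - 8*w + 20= 33 - 6*w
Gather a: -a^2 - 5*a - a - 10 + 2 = -a^2 - 6*a - 8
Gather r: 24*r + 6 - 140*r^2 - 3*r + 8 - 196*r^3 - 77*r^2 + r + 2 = -196*r^3 - 217*r^2 + 22*r + 16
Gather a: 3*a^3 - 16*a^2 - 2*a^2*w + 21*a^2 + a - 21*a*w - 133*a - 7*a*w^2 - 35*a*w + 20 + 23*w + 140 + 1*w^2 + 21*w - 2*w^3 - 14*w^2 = 3*a^3 + a^2*(5 - 2*w) + a*(-7*w^2 - 56*w - 132) - 2*w^3 - 13*w^2 + 44*w + 160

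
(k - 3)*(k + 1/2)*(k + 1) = k^3 - 3*k^2/2 - 4*k - 3/2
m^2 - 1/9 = (m - 1/3)*(m + 1/3)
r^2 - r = r*(r - 1)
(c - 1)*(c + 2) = c^2 + c - 2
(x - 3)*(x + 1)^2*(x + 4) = x^4 + 3*x^3 - 9*x^2 - 23*x - 12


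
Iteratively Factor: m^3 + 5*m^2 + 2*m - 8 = (m + 2)*(m^2 + 3*m - 4) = (m + 2)*(m + 4)*(m - 1)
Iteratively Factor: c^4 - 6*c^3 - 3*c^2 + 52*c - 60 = (c + 3)*(c^3 - 9*c^2 + 24*c - 20) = (c - 5)*(c + 3)*(c^2 - 4*c + 4) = (c - 5)*(c - 2)*(c + 3)*(c - 2)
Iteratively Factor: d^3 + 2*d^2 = (d)*(d^2 + 2*d) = d^2*(d + 2)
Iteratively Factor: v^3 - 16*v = (v - 4)*(v^2 + 4*v) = v*(v - 4)*(v + 4)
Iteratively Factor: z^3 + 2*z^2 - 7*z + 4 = (z - 1)*(z^2 + 3*z - 4) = (z - 1)^2*(z + 4)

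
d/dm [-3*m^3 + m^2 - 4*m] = -9*m^2 + 2*m - 4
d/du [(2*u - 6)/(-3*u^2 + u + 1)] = 2*(-3*u^2 + u + (u - 3)*(6*u - 1) + 1)/(-3*u^2 + u + 1)^2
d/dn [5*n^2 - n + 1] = 10*n - 1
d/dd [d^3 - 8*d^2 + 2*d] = 3*d^2 - 16*d + 2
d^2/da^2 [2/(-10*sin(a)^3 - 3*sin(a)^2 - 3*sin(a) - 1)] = 6*(300*sin(a)^6 + 110*sin(a)^5 - 368*sin(a)^4 - 181*sin(a)^3 - 79*sin(a)^2 + sin(a) - 4)/(10*sin(a)^3 + 3*sin(a)^2 + 3*sin(a) + 1)^3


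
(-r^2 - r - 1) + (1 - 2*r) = -r^2 - 3*r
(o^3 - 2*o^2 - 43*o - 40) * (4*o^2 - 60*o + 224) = 4*o^5 - 68*o^4 + 172*o^3 + 1972*o^2 - 7232*o - 8960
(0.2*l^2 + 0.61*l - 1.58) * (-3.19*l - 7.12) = -0.638*l^3 - 3.3699*l^2 + 0.697*l + 11.2496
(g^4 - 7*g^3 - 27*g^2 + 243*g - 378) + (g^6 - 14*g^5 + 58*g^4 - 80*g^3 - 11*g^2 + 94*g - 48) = g^6 - 14*g^5 + 59*g^4 - 87*g^3 - 38*g^2 + 337*g - 426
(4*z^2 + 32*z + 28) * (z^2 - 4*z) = 4*z^4 + 16*z^3 - 100*z^2 - 112*z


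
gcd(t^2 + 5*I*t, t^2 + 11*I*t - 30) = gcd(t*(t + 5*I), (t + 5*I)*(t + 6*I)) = t + 5*I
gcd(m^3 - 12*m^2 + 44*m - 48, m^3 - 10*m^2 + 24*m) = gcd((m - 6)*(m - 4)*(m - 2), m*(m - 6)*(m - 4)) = m^2 - 10*m + 24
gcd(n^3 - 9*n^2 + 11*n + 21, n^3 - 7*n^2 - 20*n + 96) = n - 3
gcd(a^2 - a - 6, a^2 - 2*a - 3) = a - 3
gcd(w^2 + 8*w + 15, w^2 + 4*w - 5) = w + 5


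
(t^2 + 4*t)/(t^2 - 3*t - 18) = t*(t + 4)/(t^2 - 3*t - 18)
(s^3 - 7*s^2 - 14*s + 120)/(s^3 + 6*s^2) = (s^3 - 7*s^2 - 14*s + 120)/(s^2*(s + 6))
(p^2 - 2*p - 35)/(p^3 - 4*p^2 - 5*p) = (-p^2 + 2*p + 35)/(p*(-p^2 + 4*p + 5))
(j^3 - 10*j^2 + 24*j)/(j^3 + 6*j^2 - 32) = j*(j^2 - 10*j + 24)/(j^3 + 6*j^2 - 32)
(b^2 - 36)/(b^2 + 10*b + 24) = (b - 6)/(b + 4)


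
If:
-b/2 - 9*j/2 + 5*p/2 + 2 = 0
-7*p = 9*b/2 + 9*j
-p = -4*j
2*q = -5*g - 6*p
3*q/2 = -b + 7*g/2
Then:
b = 296/173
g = 3776/5017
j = -36/173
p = -144/173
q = 3088/5017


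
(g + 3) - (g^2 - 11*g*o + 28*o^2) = -g^2 + 11*g*o + g - 28*o^2 + 3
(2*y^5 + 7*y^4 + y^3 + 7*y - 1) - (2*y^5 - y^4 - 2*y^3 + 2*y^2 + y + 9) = 8*y^4 + 3*y^3 - 2*y^2 + 6*y - 10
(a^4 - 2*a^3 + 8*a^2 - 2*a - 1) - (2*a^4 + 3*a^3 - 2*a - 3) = -a^4 - 5*a^3 + 8*a^2 + 2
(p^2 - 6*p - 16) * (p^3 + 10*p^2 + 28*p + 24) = p^5 + 4*p^4 - 48*p^3 - 304*p^2 - 592*p - 384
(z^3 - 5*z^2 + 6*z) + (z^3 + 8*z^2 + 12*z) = 2*z^3 + 3*z^2 + 18*z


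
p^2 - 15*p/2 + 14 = (p - 4)*(p - 7/2)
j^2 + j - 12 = (j - 3)*(j + 4)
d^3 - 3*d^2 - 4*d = d*(d - 4)*(d + 1)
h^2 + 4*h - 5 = (h - 1)*(h + 5)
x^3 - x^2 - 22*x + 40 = (x - 4)*(x - 2)*(x + 5)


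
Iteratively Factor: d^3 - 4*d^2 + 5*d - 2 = (d - 1)*(d^2 - 3*d + 2) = (d - 2)*(d - 1)*(d - 1)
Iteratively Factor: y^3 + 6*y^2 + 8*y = (y)*(y^2 + 6*y + 8) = y*(y + 4)*(y + 2)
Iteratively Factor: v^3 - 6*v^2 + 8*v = (v)*(v^2 - 6*v + 8) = v*(v - 2)*(v - 4)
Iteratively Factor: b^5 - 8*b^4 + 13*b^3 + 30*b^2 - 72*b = (b - 3)*(b^4 - 5*b^3 - 2*b^2 + 24*b) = (b - 3)^2*(b^3 - 2*b^2 - 8*b) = b*(b - 3)^2*(b^2 - 2*b - 8) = b*(b - 3)^2*(b + 2)*(b - 4)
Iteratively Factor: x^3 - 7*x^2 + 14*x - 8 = (x - 4)*(x^2 - 3*x + 2) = (x - 4)*(x - 2)*(x - 1)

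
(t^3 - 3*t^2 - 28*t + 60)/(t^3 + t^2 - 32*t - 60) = (t - 2)/(t + 2)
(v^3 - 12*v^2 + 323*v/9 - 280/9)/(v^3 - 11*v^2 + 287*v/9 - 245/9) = (v - 8)/(v - 7)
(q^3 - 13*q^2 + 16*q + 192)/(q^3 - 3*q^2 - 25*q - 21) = (q^2 - 16*q + 64)/(q^2 - 6*q - 7)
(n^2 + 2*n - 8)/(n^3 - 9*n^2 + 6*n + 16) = (n + 4)/(n^2 - 7*n - 8)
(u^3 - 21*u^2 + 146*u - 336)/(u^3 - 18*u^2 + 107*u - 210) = (u - 8)/(u - 5)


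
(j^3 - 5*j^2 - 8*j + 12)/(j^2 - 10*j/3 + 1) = 3*(j^3 - 5*j^2 - 8*j + 12)/(3*j^2 - 10*j + 3)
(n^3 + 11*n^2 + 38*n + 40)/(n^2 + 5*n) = n + 6 + 8/n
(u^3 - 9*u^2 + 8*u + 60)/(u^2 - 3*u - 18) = (u^2 - 3*u - 10)/(u + 3)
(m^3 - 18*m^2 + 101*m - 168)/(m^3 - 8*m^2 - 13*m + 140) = (m^2 - 11*m + 24)/(m^2 - m - 20)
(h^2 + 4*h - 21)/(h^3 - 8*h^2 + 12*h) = (h^2 + 4*h - 21)/(h*(h^2 - 8*h + 12))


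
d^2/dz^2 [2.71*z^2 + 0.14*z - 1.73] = 5.42000000000000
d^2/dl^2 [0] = 0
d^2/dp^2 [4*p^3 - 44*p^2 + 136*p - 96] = 24*p - 88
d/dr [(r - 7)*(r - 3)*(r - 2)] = 3*r^2 - 24*r + 41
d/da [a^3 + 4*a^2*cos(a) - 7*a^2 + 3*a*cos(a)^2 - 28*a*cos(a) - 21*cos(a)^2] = -4*a^2*sin(a) + 3*a^2 + 28*a*sin(a) - 3*a*sin(2*a) + 8*a*cos(a) - 14*a + 21*sin(2*a) + 3*cos(a)^2 - 28*cos(a)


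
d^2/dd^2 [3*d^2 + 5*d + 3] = 6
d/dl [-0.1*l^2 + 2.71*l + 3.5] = 2.71 - 0.2*l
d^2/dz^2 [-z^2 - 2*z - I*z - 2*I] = -2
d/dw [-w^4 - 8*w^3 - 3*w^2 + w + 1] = -4*w^3 - 24*w^2 - 6*w + 1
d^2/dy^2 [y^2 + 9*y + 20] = 2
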